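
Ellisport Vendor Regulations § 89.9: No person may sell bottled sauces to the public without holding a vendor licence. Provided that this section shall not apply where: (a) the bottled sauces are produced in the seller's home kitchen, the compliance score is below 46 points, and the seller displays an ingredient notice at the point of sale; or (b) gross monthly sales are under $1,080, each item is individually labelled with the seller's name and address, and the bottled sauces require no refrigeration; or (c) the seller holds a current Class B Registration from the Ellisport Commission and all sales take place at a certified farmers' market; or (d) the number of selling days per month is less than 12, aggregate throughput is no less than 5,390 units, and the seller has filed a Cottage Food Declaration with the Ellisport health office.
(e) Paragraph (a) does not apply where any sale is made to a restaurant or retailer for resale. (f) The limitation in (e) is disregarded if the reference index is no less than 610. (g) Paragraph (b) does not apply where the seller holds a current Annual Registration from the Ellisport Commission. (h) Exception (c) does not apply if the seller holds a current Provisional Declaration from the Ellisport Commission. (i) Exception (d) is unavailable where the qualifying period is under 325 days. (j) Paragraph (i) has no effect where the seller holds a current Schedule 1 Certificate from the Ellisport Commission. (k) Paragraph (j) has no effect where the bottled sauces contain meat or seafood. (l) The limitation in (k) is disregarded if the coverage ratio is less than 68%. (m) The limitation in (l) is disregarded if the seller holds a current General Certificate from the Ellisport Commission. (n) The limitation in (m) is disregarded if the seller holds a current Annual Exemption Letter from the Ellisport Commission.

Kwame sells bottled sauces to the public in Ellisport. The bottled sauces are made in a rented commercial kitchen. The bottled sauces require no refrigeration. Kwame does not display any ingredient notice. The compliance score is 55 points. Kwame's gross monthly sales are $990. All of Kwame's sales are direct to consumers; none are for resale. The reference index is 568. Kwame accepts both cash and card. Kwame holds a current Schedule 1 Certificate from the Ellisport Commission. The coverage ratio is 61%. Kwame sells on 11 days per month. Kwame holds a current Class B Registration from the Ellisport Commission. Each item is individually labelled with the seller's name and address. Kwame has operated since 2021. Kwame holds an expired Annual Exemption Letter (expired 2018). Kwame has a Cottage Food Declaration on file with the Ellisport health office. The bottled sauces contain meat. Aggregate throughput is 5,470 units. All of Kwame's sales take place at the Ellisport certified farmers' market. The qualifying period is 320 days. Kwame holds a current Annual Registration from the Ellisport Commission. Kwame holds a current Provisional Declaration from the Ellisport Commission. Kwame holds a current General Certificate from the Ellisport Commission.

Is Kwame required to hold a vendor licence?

Exception (a) fails — the bottled sauces are made in a commercial kitchen, not a home kitchen.
All of (b)'s requirements are met (gross monthly sales are $990, under the $1,080 limit; items are individually labelled; the bottled sauces are shelf-stable). However, paragraph (g) must be considered: (g) operates against (b): a current Annual Registration is held. Exception (b) does not apply.
All of (c)'s requirements are met (a current Class B Registration is held; all sales are at a certified farmers' market). Turning to paragraph (h): (h) applies — a current Provisional Declaration is held. (c) is therefore removed.
Exception (d): the number of selling days per month is 11, less than the 12 limit; aggregate throughput is 5,470 units, meeting the 5,390 units threshold; a Cottage Food Declaration is on file — every condition holds. However, paragraphs (i)–(n) must be considered: (i) operates — the qualifying period is 320 days, under the 325 days limit. (j) would limit (i) — a current Schedule 1 Certificate is held — but (k) sets (j) aside: (k) operates — the bottled sauces contain meat. (l) is triggered (the coverage ratio is 61%, less than the 68% limit), but is displaced by (m): (m) operates against (l): a current General Certificate is held. (n) does not operate here (there is no Annual Exemption Letter in force), so (m) stands. So (d) is unavailable.
No exception applies. The general rule governs.

Yes — Kwame must hold a vendor licence.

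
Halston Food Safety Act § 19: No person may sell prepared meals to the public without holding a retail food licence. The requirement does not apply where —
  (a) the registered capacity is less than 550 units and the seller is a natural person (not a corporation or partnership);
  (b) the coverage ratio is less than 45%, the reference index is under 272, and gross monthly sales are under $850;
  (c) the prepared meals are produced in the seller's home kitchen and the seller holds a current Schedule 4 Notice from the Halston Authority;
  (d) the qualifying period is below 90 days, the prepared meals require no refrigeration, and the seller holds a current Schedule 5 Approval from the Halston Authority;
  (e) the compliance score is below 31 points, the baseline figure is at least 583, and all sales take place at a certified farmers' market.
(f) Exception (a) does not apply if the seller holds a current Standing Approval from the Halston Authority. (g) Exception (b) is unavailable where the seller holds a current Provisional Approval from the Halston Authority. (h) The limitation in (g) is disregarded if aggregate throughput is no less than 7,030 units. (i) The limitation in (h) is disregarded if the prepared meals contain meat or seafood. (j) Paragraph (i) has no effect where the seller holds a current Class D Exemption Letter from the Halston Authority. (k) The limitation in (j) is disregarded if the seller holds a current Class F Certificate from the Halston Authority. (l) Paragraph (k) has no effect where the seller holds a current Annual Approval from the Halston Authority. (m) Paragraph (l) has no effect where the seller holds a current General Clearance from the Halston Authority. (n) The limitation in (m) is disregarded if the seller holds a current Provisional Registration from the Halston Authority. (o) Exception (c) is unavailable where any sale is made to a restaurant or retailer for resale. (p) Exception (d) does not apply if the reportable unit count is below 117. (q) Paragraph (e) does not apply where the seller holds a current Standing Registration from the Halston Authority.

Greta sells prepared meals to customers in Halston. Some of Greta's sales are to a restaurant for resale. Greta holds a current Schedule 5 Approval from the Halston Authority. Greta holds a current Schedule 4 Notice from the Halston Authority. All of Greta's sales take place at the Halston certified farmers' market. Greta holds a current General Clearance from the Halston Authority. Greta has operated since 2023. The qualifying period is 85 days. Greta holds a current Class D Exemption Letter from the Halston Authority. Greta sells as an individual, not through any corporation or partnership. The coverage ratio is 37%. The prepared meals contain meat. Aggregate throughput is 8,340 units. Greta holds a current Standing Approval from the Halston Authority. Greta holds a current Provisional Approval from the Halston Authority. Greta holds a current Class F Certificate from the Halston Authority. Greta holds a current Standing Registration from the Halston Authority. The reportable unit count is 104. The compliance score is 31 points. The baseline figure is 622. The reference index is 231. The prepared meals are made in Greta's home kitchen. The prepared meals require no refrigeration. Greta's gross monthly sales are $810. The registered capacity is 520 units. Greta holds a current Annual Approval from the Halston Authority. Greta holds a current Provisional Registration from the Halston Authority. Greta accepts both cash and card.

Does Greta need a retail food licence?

Exception (a): the registered capacity is 520 units, less than the 550 units limit; the seller is a natural person — every condition holds. But: (f) operates against (a): a current Standing Approval is held. So (a) is unavailable.
Exception (b)'s conditions are all satisfied: the coverage ratio is 37%, less than the 45% limit; the reference index is 231, under the 272 limit; gross monthly sales are $810, under the $850 limit. As to paragraphs (g)–(n): (g) applies (a current Provisional Approval is held), but is itself disapplied by (h): (h) operates — aggregate throughput is 8,340 units, meeting the 7,030 units threshold. (i) applies (the prepared meals contain meat), but is displaced by (j): (j) is engaged — a current Class D Exemption Letter is held. (k) applies (a current Class F Certificate is held), but yields to (l): (l) applies — a current Annual Approval is held. (m) would limit (l) — a current General Clearance is held — but (n) sets (m) aside: (n) operates against (m): a current Provisional Registration is held. So (b) applies.
Exception (c) is satisfied on its face — the prepared meals are home-kitchen produced; a current Schedule 4 Notice is held. But: (o) is engaged — some sales are to a restaurant for resale. Exception (c) does not apply.
Exception (d)'s conditions are all satisfied: the qualifying period is 85 days, below the 90 days limit; the prepared meals are shelf-stable; a current Schedule 5 Approval is held. However, paragraph (p) must be considered: (p) operates against (d): the reportable unit count is 104, below the 117 limit. So (d) is unavailable.
Exception (e) fails — the compliance score is 31 points, not below 31 points.

No — exception (b) applies; Greta is not required to hold a retail food licence.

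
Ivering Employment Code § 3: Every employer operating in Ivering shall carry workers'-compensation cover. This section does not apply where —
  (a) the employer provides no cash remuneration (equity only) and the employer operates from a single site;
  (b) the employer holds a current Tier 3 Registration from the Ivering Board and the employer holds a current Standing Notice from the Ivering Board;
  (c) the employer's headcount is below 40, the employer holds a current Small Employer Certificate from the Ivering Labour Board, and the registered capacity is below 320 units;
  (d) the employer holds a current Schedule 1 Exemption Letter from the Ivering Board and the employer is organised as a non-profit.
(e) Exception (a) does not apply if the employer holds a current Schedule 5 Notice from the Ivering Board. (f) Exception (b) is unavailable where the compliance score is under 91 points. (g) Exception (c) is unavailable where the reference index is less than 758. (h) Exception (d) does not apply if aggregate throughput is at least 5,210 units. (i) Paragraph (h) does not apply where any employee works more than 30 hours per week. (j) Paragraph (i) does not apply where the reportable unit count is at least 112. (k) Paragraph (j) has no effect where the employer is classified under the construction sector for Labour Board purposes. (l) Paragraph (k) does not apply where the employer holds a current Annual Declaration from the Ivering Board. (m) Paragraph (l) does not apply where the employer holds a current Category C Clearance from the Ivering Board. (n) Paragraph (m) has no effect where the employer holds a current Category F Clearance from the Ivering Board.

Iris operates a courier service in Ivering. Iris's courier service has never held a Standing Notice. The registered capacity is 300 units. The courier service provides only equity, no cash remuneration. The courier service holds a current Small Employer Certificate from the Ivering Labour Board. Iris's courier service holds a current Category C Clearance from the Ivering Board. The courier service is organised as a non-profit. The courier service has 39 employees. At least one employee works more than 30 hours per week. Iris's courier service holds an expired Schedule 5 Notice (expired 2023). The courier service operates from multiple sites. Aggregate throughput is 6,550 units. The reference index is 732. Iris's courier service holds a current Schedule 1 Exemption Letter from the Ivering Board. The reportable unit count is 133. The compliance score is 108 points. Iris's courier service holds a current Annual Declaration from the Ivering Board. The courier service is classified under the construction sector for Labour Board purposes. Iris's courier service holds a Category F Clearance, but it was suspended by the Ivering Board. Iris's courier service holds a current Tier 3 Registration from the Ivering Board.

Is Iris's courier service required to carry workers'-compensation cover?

No — exception (d) applies; Iris's courier service is not required to carry workers'-compensation cover.

Exception (a) fails — the employer operates from multiple sites.
Exception (b) fails — the Standing Notice is not current.
Exception (c) is satisfied on its face — the employer's headcount is 39, below the 40 limit; a current Small Employer Certificate is held; the registered capacity is 300 units, below the 320 units limit. But: (g) applies — the reference index is 732, less than the 758 limit. Exception (c) does not apply.
Exception (d)'s conditions are all satisfied: a current Schedule 1 Exemption Letter is held; the employer is a non-profit. As to paragraphs (h)–(n): (h) would limit (d) — aggregate throughput is 6,550 units, meeting the 5,210 units threshold — but (i) sets (h) aside: (i) operates against (h): at least one employee exceeds 30 hours/week. (j) would limit (i) — the reportable unit count is 133, meeting the 112 threshold — but (k) sets (j) aside: (k) is engaged — the courier service is classified under the construction sector. (l) would limit (k) — a current Annual Declaration is held — but (m) sets (l) aside: (m) is engaged — a current Category C Clearance is held. (n) is not engaged (the Category F Clearance is not current), so (m) stands. So (d) applies.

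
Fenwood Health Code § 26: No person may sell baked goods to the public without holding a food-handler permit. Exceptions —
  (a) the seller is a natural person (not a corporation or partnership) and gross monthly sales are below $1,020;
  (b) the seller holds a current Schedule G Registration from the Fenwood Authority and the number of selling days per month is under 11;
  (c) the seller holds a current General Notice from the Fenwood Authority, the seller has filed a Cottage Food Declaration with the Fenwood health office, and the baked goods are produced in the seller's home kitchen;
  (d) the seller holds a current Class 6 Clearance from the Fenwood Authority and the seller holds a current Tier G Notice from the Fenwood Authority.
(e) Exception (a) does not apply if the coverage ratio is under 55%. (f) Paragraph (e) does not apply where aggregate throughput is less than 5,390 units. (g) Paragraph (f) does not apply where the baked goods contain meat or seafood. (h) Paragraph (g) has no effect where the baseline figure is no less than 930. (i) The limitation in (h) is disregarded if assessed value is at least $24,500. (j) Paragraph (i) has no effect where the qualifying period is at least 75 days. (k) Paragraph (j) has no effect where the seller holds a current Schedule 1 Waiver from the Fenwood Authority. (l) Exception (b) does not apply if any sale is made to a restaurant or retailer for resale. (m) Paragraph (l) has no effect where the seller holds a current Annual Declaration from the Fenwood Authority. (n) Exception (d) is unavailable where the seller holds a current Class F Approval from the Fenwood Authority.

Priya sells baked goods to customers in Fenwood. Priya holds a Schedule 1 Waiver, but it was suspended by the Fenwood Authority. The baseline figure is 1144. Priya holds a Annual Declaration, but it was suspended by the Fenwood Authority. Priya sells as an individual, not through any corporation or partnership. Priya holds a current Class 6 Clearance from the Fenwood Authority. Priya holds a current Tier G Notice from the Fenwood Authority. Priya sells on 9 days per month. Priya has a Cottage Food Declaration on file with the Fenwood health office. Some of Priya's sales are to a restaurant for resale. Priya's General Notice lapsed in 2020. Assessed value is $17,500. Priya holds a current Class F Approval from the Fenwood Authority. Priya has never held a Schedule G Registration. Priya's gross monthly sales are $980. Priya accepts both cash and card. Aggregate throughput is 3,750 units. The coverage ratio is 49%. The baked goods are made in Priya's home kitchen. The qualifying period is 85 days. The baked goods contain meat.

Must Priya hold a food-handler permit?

No — exception (a) applies; Priya is not required to hold a food-handler permit.

Exception (a)'s conditions are all satisfied: the seller is a natural person; gross monthly sales are $980, below the $1,020 limit. Under paragraphs (e)–(k): (e) is triggered (the coverage ratio is 49%, under the 55% limit), but is set aside by (f): (f) is triggered — aggregate throughput is 3,750 units, less than the 5,390 units limit. (g) would limit (f) — the baked goods contain meat — but (h) sets (g) aside: (h) operates against (g): the baseline figure is 1,144, meeting the 930 threshold. (i), which would lift (h), is not triggered — assessed value is $17,500, short of $24,500. (a) remains available.
Exception (b) does not apply: no current Schedule G Registration is held.
Exception (c) requires that the seller holds a current General Notice from the Fenwood Authority; but the General Notice is not current, so (c) is unavailable.
All of (d)'s requirements are met (a current Class 6 Clearance is held; a current Tier G Notice is held). However, paragraph (n) must be considered: (n) operates against (d): a current Class F Approval is held. Exception (d) does not apply.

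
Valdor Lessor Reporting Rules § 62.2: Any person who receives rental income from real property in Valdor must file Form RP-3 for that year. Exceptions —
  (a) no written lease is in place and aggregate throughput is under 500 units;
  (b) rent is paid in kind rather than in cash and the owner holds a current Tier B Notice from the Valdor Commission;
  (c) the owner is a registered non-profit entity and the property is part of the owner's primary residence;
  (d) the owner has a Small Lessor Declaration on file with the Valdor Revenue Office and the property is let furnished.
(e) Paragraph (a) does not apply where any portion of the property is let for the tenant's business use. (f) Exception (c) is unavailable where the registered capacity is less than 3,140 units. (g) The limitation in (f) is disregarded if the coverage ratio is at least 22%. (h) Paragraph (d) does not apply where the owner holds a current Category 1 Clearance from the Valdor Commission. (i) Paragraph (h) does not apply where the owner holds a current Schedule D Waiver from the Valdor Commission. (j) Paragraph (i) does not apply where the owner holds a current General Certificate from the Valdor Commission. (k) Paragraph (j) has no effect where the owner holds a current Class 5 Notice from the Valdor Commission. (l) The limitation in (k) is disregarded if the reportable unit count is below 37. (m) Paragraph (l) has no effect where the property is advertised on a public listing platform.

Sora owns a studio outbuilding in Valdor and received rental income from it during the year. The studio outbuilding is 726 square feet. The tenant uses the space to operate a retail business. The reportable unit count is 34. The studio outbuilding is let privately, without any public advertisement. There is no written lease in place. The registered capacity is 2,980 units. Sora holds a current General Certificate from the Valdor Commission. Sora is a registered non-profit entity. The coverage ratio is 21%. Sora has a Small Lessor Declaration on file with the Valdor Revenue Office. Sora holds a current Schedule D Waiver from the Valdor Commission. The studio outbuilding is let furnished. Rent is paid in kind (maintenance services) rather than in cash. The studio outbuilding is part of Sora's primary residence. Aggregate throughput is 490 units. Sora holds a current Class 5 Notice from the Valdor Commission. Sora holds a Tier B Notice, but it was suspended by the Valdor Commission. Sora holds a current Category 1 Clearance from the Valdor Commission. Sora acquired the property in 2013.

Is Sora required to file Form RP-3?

Exception (a)'s conditions are all satisfied: there is no written lease; aggregate throughput is 490 units, under the 500 units limit. Turning to paragraph (e): (e) operates against (a): the space is let for business use. So (a) is unavailable.
Exception (b) does not apply: there is no Tier B Notice in force.
Exception (c) is satisfied on its face — Sora is a registered non-profit; the studio outbuilding is part of the primary residence. However, paragraphs (f)–(g) must be considered: (f) operates against (c): the registered capacity is 2,980 units, less than the 3,140 units limit. (g) is not engaged (the coverage ratio is 21%, short of 22%), so (f) stands. (c) is therefore removed.
Exception (d): a Small Lessor Declaration is on file; the property is let furnished — every condition holds. But applying paragraphs (h)–(m): (h) operates against (d): a current Category 1 Clearance is held. (i) would limit (h) — a current Schedule D Waiver is held — but (j) sets (i) aside: (j) operates against (i): a current General Certificate is held. (k) would limit (j) — a current Class 5 Notice is held — but (l) sets (k) aside: (l) is engaged — the reportable unit count is 34, below the 37 limit. (m), which would lift (l), is not triggered — the property is let privately without advertisement. (d) is therefore removed.
None of the exceptions is available; § 62.2 applies in full.

Yes — Sora must file Form RP-3.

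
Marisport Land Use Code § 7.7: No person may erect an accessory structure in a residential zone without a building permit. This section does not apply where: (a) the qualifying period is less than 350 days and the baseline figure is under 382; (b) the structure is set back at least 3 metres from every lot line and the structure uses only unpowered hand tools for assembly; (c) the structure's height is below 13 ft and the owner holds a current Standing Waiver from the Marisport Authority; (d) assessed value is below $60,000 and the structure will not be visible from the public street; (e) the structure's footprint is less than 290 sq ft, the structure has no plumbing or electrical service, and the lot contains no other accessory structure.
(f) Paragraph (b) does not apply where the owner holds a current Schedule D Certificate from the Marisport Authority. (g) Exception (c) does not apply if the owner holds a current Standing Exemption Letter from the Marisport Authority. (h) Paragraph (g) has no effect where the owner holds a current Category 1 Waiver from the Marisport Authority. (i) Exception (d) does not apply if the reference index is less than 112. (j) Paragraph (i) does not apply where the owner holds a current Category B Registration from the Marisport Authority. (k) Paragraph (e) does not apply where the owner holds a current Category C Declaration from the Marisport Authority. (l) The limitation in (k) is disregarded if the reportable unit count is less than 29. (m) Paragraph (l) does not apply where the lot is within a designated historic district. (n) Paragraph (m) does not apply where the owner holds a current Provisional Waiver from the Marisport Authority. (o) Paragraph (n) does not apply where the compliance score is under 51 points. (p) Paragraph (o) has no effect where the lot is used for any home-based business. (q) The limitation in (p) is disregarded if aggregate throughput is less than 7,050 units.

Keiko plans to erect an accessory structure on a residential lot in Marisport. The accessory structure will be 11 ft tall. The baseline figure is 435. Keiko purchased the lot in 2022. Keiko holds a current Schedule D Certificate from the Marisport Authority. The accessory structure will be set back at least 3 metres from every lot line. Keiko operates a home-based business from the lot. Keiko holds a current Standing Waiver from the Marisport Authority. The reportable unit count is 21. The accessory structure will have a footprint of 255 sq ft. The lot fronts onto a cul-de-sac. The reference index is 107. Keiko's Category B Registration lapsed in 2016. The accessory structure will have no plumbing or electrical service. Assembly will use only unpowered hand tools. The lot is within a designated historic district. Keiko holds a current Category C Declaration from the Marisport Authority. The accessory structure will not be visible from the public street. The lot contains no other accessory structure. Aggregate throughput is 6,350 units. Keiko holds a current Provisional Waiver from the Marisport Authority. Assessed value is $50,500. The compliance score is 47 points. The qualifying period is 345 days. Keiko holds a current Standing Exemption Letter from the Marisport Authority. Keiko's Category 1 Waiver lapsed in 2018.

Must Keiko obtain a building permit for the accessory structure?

Exception (a) does not apply: the baseline figure is 435, not under 382.
Exception (b) is satisfied on its face — the setback is at least 3 m on every side; assembly uses only hand tools. However, paragraph (f) must be considered: (f) operates against (b): a current Schedule D Certificate is held. So (b) is unavailable.
Exception (c): the structure's height is 11 ft, below the 13 ft limit; a current Standing Waiver is held — every condition holds. However, paragraphs (g)–(h) must be considered: (g) operates against (c): a current Standing Exemption Letter is held. (h), which would lift (g), is inapplicable — no current Category 1 Waiver is held. Exception (c) does not apply.
Exception (d): assessed value is $50,500, below the $60,000 limit; the structure will not be visible from the street — every condition holds. However, paragraphs (i)–(j) must be considered: (i) is engaged — the reference index is 107, less than the 112 limit. (j), which would lift (i), does not operate here — no current Category B Registration is held. (d) is therefore removed.
All of (e)'s requirements are met (the structure's footprint is 255 sq ft, less than the 290 sq ft limit; there is no plumbing or electrical service; the lot has no other accessory structure). But: (k) is engaged — a current Category C Declaration is held. (l) would limit (k) — the reportable unit count is 21, less than the 29 limit — but (m) sets (l) aside: (m) operates against (l): the lot is in a historic district. (n) would limit (m) — a current Provisional Waiver is held — but (o) sets (n) aside: (o) operates against (n): the compliance score is 47 points, under the 51 points limit. (p) would limit (o) — a home-based business operates on the lot — but (q) sets (p) aside: (q) is engaged — aggregate throughput is 6,350 units, less than the 7,050 units limit. (e) is therefore removed.
Every exception is unavailable, so the rule governs.

Yes — Keiko must obtain a building permit.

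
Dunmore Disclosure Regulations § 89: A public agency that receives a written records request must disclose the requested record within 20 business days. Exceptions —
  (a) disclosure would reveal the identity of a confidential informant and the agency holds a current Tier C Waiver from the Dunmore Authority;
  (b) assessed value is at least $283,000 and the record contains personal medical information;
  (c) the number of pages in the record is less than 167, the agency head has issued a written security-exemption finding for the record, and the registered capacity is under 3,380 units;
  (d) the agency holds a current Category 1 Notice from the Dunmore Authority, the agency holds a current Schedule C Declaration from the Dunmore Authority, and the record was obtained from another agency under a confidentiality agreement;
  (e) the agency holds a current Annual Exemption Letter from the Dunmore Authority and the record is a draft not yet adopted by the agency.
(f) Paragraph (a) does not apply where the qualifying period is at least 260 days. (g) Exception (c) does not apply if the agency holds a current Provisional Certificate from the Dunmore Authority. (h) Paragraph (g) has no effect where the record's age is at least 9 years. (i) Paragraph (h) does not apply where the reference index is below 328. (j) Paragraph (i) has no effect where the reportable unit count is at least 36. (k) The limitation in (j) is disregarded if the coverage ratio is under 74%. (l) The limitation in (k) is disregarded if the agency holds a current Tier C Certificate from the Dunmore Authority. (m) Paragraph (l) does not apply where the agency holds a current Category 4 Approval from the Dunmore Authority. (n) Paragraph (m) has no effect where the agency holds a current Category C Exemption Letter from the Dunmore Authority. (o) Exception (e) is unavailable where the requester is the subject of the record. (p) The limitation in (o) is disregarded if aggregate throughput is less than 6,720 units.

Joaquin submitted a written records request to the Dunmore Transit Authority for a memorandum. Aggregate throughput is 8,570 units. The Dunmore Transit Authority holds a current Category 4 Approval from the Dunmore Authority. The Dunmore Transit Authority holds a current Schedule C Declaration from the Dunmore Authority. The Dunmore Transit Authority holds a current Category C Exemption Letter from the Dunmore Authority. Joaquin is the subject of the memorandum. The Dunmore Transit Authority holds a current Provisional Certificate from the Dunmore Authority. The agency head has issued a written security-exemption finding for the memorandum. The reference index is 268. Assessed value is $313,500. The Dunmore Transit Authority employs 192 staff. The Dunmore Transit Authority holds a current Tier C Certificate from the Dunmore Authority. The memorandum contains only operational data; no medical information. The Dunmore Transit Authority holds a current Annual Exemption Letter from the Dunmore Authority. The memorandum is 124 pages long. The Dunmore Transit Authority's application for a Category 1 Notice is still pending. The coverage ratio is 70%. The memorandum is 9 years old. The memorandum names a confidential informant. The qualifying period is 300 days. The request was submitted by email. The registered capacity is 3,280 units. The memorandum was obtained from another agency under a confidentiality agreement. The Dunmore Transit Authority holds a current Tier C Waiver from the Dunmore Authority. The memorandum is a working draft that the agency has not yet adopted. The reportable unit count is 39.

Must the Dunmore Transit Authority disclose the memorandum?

No — exception (c) applies; the Dunmore Transit Authority is not required to disclose the memorandum.

Exception (a): the memorandum names a confidential informant; a current Tier C Waiver is held — every condition holds. Turning to paragraph (f): (f) operates against (a): the qualifying period is 300 days, meeting the 260 days threshold. (a) is therefore removed.
Exception (b) fails — the memorandum contains only operational data.
All of (c)'s requirements are met (the number of pages in the record is 124, less than the 167 limit; a written security-exemption finding has been issued; the registered capacity is 3,280 units, under the 3,380 units limit). Considering the limiting provisions: (g) would limit (c) — a current Provisional Certificate is held — but (h) sets (g) aside: (h) operates against (g): the record's age is 9 years, meeting the 9 years threshold. (i) would limit (h) — the reference index is 268, below the 328 limit — but (j) sets (i) aside: (j) applies — the reportable unit count is 39, meeting the 36 threshold. (k) applies (the coverage ratio is 70%, under the 74% limit), but is displaced by (l): (l) operates — a current Tier C Certificate is held. (m) would limit (l) — a current Category 4 Approval is held — but (n) sets (m) aside: (n) operates against (m): a current Category C Exemption Letter is held. So (c) applies.
Exception (d) requires that the agency holds a current Category 1 Notice from the Dunmore Authority; but no current Category 1 Notice is held, so (d) is unavailable.
All of (e)'s requirements are met (a current Annual Exemption Letter is held; the memorandum is an unadopted draft). But applying paragraphs (o)–(p): (o) operates — Joaquin is the subject of the memorandum. (p) is not triggered (aggregate throughput is 8,570 units, not less than 6,720 units), so (o) stands. Exception (e) does not apply.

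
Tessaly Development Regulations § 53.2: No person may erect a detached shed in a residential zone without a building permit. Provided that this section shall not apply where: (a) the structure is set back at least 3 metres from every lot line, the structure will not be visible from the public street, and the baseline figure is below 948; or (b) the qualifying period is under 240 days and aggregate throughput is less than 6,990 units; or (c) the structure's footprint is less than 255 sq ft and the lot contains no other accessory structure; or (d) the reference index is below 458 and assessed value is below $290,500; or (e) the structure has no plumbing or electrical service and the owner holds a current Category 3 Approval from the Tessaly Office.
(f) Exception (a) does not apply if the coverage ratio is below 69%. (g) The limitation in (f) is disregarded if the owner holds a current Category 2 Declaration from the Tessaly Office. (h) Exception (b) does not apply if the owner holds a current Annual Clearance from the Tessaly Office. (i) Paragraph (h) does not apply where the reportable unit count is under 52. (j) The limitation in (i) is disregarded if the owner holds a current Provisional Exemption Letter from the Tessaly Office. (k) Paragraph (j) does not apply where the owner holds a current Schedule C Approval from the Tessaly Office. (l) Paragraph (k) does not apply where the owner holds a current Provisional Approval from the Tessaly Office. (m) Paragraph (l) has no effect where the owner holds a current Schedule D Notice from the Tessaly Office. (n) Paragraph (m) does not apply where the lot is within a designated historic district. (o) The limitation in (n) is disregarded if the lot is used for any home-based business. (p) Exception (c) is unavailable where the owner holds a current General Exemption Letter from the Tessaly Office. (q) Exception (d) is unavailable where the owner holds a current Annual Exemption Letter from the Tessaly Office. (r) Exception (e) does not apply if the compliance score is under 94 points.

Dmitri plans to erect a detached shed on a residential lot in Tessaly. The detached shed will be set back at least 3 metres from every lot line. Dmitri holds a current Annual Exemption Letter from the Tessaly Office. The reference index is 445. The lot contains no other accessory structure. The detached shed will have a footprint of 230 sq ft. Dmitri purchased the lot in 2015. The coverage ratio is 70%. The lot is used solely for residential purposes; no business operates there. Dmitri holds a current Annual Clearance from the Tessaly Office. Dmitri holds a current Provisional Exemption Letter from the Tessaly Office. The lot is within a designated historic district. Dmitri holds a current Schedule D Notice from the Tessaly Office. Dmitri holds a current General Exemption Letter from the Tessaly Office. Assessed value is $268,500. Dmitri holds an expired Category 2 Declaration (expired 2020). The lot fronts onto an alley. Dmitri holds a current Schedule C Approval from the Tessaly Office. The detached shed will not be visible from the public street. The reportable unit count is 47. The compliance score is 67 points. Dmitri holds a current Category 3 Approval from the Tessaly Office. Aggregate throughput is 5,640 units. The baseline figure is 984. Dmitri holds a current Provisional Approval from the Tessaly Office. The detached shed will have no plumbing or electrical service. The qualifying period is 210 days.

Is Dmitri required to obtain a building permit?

Exception (a) requires that the baseline figure is below 948; but the baseline figure is 984, not below 948, so (a) is unavailable.
Exception (b)'s conditions are all satisfied: the qualifying period is 210 days, under the 240 days limit; aggregate throughput is 5,640 units, less than the 6,990 units limit. Turning to paragraphs (h)–(o): (h) applies — a current Annual Clearance is held. (i) is engaged (the reportable unit count is 47, under the 52 limit), but is displaced by (j): (j) operates against (i): a current Provisional Exemption Letter is held. (k) applies (a current Schedule C Approval is held), but is overridden by (l): (l) operates against (k): a current Provisional Approval is held. (m) operates (a current Schedule D Notice is held), but yields to (n): (n) operates against (m): the lot is in a historic district. (o) is inapplicable (the lot is solely residential), so (n) stands. (b) is therefore removed.
All of (c)'s requirements are met (the structure's footprint is 230 sq ft, less than the 255 sq ft limit; the lot has no other accessory structure). However, paragraph (p) must be considered: (p) operates against (c): a current General Exemption Letter is held. Exception (c) does not apply.
Exception (d)'s conditions are all satisfied: the reference index is 445, below the 458 limit; assessed value is $268,500, below the $290,500 limit. But applying paragraph (q): (q) is engaged — a current Annual Exemption Letter is held. (d) is therefore removed.
Exception (e)'s conditions are all satisfied: there is no plumbing or electrical service; a current Category 3 Approval is held. But applying paragraph (r): (r) applies — the compliance score is 67 points, under the 94 points limit. (e) is therefore removed.
No exception applies. The general rule governs.

Yes — Dmitri must obtain a building permit.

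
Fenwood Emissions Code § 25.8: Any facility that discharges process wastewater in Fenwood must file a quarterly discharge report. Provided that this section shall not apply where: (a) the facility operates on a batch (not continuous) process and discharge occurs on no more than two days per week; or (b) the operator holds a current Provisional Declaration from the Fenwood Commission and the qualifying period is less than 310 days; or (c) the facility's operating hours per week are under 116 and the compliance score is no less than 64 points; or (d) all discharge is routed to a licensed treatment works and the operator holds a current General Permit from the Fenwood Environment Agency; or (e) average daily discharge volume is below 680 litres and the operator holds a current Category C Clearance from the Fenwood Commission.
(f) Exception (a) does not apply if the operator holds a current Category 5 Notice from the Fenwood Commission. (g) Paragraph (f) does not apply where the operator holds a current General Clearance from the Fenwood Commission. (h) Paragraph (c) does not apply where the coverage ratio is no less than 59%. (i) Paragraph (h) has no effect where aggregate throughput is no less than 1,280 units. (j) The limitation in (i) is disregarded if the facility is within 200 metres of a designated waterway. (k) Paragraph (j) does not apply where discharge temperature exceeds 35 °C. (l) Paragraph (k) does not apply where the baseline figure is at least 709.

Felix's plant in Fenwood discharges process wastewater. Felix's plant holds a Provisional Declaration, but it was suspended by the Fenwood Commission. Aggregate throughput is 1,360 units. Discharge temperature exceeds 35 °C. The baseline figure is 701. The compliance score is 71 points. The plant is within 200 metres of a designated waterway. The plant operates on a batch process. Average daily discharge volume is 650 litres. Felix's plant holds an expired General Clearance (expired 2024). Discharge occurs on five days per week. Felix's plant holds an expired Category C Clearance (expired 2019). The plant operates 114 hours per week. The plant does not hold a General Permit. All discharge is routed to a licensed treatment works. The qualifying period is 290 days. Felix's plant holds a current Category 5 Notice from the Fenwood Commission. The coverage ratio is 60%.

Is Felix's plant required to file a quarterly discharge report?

No — exception (c) applies; Felix's plant is not required to file a quarterly discharge report.

Exception (a) does not apply: discharge occurs on five days per week.
Exception (b) does not apply: no current Provisional Declaration is held.
Exception (c): the facility's operating hours per week are 114, under the 116 limit; the compliance score is 71 points, meeting the 64 points threshold — every condition holds. Under paragraphs (h)–(l): (h) would limit (c) — the coverage ratio is 60%, meeting the 59% threshold — but (i) sets (h) aside: (i) applies — aggregate throughput is 1,360 units, meeting the 1,280 units threshold. (j) is triggered (the plant is within 200 m of a designated waterway), but is set aside by (k): (k) operates against (j): discharge temperature exceeds 35 °C. (l) is inapplicable (the baseline figure is 701, short of 709), so (k) stands. So (c) applies.
Exception (d) fails — no General Permit is held.
Exception (e) fails — the Category C Clearance is not current.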